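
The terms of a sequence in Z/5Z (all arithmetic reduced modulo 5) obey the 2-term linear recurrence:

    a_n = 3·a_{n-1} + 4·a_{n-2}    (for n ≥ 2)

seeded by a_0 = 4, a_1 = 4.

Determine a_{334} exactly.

2

a_2 = 3·4 + 4·4 = 3
a_3 = 3·3 + 4·4 = 0
a_4 = 3·0 + 4·3 = 2
a_5 = 3·2 + 4·0 = 1
a_6 = 3·1 + 4·2 = 1
a_7 = 3·1 + 4·1 = 2
a_8 = 3·2 + 4·1 = 0
a_9 = 3·0 + 4·2 = 3
a_10 = 3·3 + 4·0 = 4
a_11 = 3·4 + 4·3 = 4
(a_10, a_11) = (4, 4) = (a_0, a_1), so the sequence has period 10.
334 ≡ 4 (mod 10), hence a_334 = a_4 = 2.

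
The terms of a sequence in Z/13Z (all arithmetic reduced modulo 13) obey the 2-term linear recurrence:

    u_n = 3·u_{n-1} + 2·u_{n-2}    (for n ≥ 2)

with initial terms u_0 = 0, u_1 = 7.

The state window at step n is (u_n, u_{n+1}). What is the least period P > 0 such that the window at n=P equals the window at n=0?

12

n=0: window = (0, 7)
n=1: window = (7, 8)
n=2: window = (8, 12)
n=3: window = (12, 0)
n=4: window = (0, 11)
n=5: window = (11, 7)
n=6: window = (7, 4)
n=7: window = (4, 0)
n=8: window = (0, 8)
n=9: window = (8, 11)
n=10: window = (11, 10)
n=11: window = (10, 0)
n=12: window = (0, 7)
window at n=12 equals window at n=0 → period = 12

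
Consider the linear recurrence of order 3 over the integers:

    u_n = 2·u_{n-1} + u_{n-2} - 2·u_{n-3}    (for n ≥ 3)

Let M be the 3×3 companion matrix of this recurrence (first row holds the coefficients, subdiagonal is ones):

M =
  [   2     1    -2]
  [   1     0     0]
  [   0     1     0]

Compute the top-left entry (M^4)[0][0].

(M^4)[0][0] is the top entry after applying M 4 times to the unit state (1, 0, 0). Equivalently it is h_{6} for the auxiliary sequence (h_n) obeying the same recurrence with h_2 = 1 and h_i = 0 for 0 ≤ i < 2:
h_3 = 2·1 + 1·0 + -2·0 = 2
h_4 = 2·2 + 1·1 + -2·0 = 5
h_5 = 2·5 + 1·2 + -2·1 = 10
h_6 = 2·10 + 1·5 + -2·2 = 21

21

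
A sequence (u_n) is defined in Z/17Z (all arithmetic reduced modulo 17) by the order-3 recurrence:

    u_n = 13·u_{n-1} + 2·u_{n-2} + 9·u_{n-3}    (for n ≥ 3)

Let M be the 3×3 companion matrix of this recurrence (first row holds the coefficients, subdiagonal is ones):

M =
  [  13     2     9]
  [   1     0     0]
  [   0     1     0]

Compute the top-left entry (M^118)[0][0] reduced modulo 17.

7

(M^118)[0][0] is the top entry after applying M 118 times to the unit state (1, 0, 0). Equivalently it is h_{120} for the auxiliary sequence (h_n) obeying the same recurrence with h_2 = 1 and h_i = 0 for 0 ≤ i < 2:
h_3 = 13·1 + 2·0 + 9·0 = 13
h_4 = 13·13 + 2·1 + 9·0 = 1
h_5 = 13·1 + 2·13 + 9·1 = 14
h_6 = 13·14 + 2·1 + 9·13 = 12
h_7 = 13·12 + 2·14 + 9·1 = 6
h_8 = 13·6 + 2·12 + 9·14 = 7
h_9 = 13·7 + 2·6 + 9·12 = 7
h_10 = 13·7 + 2·7 + 9·6 = 6
h_11 = 13·6 + 2·7 + 9·7 = 2
h_12 = 13·2 + 2·6 + 9·7 = 16
h_13 = 13·16 + 2·2 + 9·6 = 11
h_14 = 13·11 + 2·16 + 9·2 = 6
h_15 = 13·6 + 2·11 + 9·16 = 6
h_16 = 13·6 + 2·6 + 9·11 = 2
h_17 = 13·2 + 2·6 + 9·6 = 7
h_18 = 13·7 + 2·2 + 9·6 = 13
h_19 = 13·13 + 2·7 + 9·2 = 14
h_20 = 13·14 + 2·13 + 9·7 = 16
h_21 = 13·16 + 2·14 + 9·13 = 13
h_22 = 13·13 + 2·16 + 9·14 = 4
h_23 = 13·4 + 2·13 + 9·16 = 1
h_24 = 13·1 + 2·4 + 9·13 = 2
h_25 = 13·2 + 2·1 + 9·4 = 13
h_26 = 13·13 + 2·2 + 9·1 = 12
h_27 = 13·12 + 2·13 + 9·2 = 13
h_28 = 13·13 + 2·12 + 9·13 = 4
h_29 = 13·4 + 2·13 + 9·12 = 16
h_30 = 13·16 + 2·4 + 9·13 = 10
h_31 = 13·10 + 2·16 + 9·4 = 11
h_32 = 13·11 + 2·10 + 9·16 = 1
h_33 = 13·1 + 2·11 + 9·10 = 6
h_34 = 13·6 + 2·1 + 9·11 = 9
h_35 = 13·9 + 2·6 + 9·1 = 2
h_36 = 13·2 + 2·9 + 9·6 = 13
h_37 = 13·13 + 2·2 + 9·9 = 16
h_38 = 13·16 + 2·13 + 9·2 = 14
h_39 = 13·14 + 2·16 + 9·13 = 8
h_40 = 13·8 + 2·14 + 9·16 = 4
h_41 = 13·4 + 2·8 + 9·14 = 7
h_42 = 13·7 + 2·4 + 9·8 = 1
h_43 = 13·1 + 2·7 + 9·4 = 12
h_44 = 13·12 + 2·1 + 9·7 = 0
h_45 = 13·0 + 2·12 + 9·1 = 16
h_46 = 13·16 + 2·0 + 9·12 = 10
h_47 = 13·10 + 2·16 + 9·0 = 9
h_48 = 13·9 + 2·10 + 9·16 = 9
h_49 = 13·9 + 2·9 + 9·10 = 4
h_50 = 13·4 + 2·9 + 9·9 = 15
h_51 = 13·15 + 2·4 + 9·9 = 12
h_52 = 13·12 + 2·15 + 9·4 = 1
h_53 = 13·1 + 2·12 + 9·15 = 2
h_54 = 13·2 + 2·1 + 9·12 = 0
h_55 = 13·0 + 2·2 + 9·1 = 13
h_56 = 13·13 + 2·0 + 9·2 = 0
h_57 = 13·0 + 2·13 + 9·0 = 9
h_58 = 13·9 + 2·0 + 9·13 = 13
h_59 = 13·13 + 2·9 + 9·0 = 0
h_60 = 13·0 + 2·13 + 9·9 = 5
h_61 = 13·5 + 2·0 + 9·13 = 12
h_62 = 13·12 + 2·5 + 9·0 = 13
h_63 = 13·13 + 2·12 + 9·5 = 0
h_64 = 13·0 + 2·13 + 9·12 = 15
h_65 = 13·15 + 2·0 + 9·13 = 6
h_66 = 13·6 + 2·15 + 9·0 = 6
h_67 = 13·6 + 2·6 + 9·15 = 4
h_68 = 13·4 + 2·6 + 9·6 = 16
h_69 = 13·16 + 2·4 + 9·6 = 15
h_70 = 13·15 + 2·16 + 9·4 = 8
h_71 = 13·8 + 2·15 + 9·16 = 6
h_72 = 13·6 + 2·8 + 9·15 = 8
h_73 = 13·8 + 2·6 + 9·8 = 1
h_74 = 13·1 + 2·8 + 9·6 = 15
h_75 = 13·15 + 2·1 + 9·8 = 14
h_76 = 13·14 + 2·15 + 9·1 = 0
h_77 = 13·0 + 2·14 + 9·15 = 10
h_78 = 13·10 + 2·0 + 9·14 = 1
h_79 = 13·1 + 2·10 + 9·0 = 16
h_80 = 13·16 + 2·1 + 9·10 = 11
h_81 = 13·11 + 2·16 + 9·1 = 14
h_82 = 13·14 + 2·11 + 9·16 = 8
h_83 = 13·8 + 2·14 + 9·11 = 10
h_84 = 13·10 + 2·8 + 9·14 = 0
h_85 = 13·0 + 2·10 + 9·8 = 7
h_86 = 13·7 + 2·0 + 9·10 = 11
h_87 = 13·11 + 2·7 + 9·0 = 4
h_88 = 13·4 + 2·11 + 9·7 = 1
h_89 = 13·1 + 2·4 + 9·11 = 1
h_90 = 13·1 + 2·1 + 9·4 = 0
h_91 = 13·0 + 2·1 + 9·1 = 11
h_92 = 13·11 + 2·0 + 9·1 = 16
h_93 = 13·16 + 2·11 + 9·0 = 9
h_94 = 13·9 + 2·16 + 9·11 = 10
h_95 = 13·10 + 2·9 + 9·16 = 3
h_96 = 13·3 + 2·10 + 9·9 = 4
h_97 = 13·4 + 2·3 + 9·10 = 12
h_98 = 13·12 + 2·4 + 9·3 = 4
h_99 = 13·4 + 2·12 + 9·4 = 10
h_100 = 13·10 + 2·4 + 9·12 = 8
h_101 = 13·8 + 2·10 + 9·4 = 7
h_102 = 13·7 + 2·8 + 9·10 = 10
h_103 = 13·10 + 2·7 + 9·8 = 12
h_104 = 13·12 + 2·10 + 9·7 = 1
h_105 = 13·1 + 2·12 + 9·10 = 8
h_106 = 13·8 + 2·1 + 9·12 = 10
h_107 = 13·10 + 2·8 + 9·1 = 2
h_108 = 13·2 + 2·10 + 9·8 = 16
h_109 = 13·16 + 2·2 + 9·10 = 13
h_110 = 13·13 + 2·16 + 9·2 = 15
h_111 = 13·15 + 2·13 + 9·16 = 8
h_112 = 13·8 + 2·15 + 9·13 = 13
h_113 = 13·13 + 2·8 + 9·15 = 14
h_114 = 13·14 + 2·13 + 9·8 = 8
h_115 = 13·8 + 2·14 + 9·13 = 11
h_116 = 13·11 + 2·8 + 9·14 = 13
h_117 = 13·13 + 2·11 + 9·8 = 8
h_118 = 13·8 + 2·13 + 9·11 = 8
h_119 = 13·8 + 2·8 + 9·13 = 16
h_120 = 13·16 + 2·8 + 9·8 = 7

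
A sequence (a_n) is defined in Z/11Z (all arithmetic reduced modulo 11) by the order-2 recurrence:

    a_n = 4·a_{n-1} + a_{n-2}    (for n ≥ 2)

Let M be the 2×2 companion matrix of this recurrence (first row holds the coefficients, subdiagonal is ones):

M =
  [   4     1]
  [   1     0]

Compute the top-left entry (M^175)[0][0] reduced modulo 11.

5

(M^175)[0][0] is the top entry after applying M 175 times to the unit state (1, 0). Equivalently it is h_{176} for the auxiliary sequence (h_n) obeying the same recurrence with h_1 = 1 and h_i = 0 for 0 ≤ i < 1:
h_2 = 4·1 + 1·0 = 4
h_3 = 4·4 + 1·1 = 6
h_4 = 4·6 + 1·4 = 6
h_5 = 4·6 + 1·6 = 8
h_6 = 4·8 + 1·6 = 5
h_7 = 4·5 + 1·8 = 6
h_8 = 4·6 + 1·5 = 7
h_9 = 4·7 + 1·6 = 1
h_10 = 4·1 + 1·7 = 0
h_11 = 4·0 + 1·1 = 1
(h_10, h_11) = (0, 1) = (h_0, h_1), so the sequence has period 10.
176 ≡ 6 (mod 10), hence h_176 = h_6 = 5.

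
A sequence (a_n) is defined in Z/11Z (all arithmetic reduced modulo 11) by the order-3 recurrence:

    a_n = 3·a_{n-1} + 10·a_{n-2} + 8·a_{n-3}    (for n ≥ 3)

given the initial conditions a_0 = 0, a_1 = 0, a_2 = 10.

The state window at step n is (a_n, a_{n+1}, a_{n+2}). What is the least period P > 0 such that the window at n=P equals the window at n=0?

1330

n=0: window = (0, 0, 10)
n=1: window = (0, 10, 8)
n=2: window = (10, 8, 3)
n=3: window = (8, 3, 4)
n=4: window = (3, 4, 7)
n=5: window = (4, 7, 8)
n=6: window = (7, 8, 5)
n=7: window = (8, 5, 8)
n=8: window = (5, 8, 6)
n=9: window = (8, 6, 6)
n=10: window = (6, 6, 10)
n=11: window = (6, 10, 6)
n=12: window = (10, 6, 1)
n=13: window = (6, 1, 0)
n=14: window = (1, 0, 3)
n=15: window = (0, 3, 6)
n=16: window = (3, 6, 4)
n=17: window = (6, 4, 8)
n=18: window = (4, 8, 2)
n=19: window = (8, 2, 8)
n=20: window = (2, 8, 9)
n=21: window = (8, 9, 2)
n=22: window = (9, 2, 6)
n=23: window = (2, 6, 0)
n=24: window = (6, 0, 10)
n=25: window = (0, 10, 1)
n=26: window = (10, 1, 4)
n=27: window = (1, 4, 3)
n=28: window = (4, 3, 2)
n=29: window = (3, 2, 2)
n=30: window = (2, 2, 6)
n=31: window = (2, 6, 10)
n=32: window = (6, 10, 7)
n=33: window = (10, 7, 4)
n=34: window = (7, 4, 8)
n=35: window = (4, 8, 10)
n=36: window = (8, 10, 10)
n=37: window = (10, 10, 7)
n=38: window = (10, 7, 3)
n=39: window = (7, 3, 5)
n=40: window = (3, 5, 2)
…
n=1328: window = (6, 4, 0)
n=1329: window = (4, 0, 0)
n=1330: window = (0, 0, 10)
window at n=1330 equals window at n=0 → period = 1330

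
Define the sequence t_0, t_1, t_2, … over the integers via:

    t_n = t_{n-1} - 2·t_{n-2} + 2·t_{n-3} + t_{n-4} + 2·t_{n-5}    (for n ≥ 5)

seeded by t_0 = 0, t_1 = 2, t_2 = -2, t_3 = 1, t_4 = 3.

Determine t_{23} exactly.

-4423

t_5 = 1·3 + -2·1 + 2·-2 + 1·2 + 2·0 = -1
t_6 = 1·-1 + -2·3 + 2·1 + 1·-2 + 2·2 = -3
t_7 = 1·-3 + -2·-1 + 2·3 + 1·1 + 2·-2 = 2
t_8 = 1·2 + -2·-3 + 2·-1 + 1·3 + 2·1 = 11
t_9 = 1·11 + -2·2 + 2·-3 + 1·-1 + 2·3 = 6
t_10 = 1·6 + -2·11 + 2·2 + 1·-3 + 2·-1 = -17
t_11 = 1·-17 + -2·6 + 2·11 + 1·2 + 2·-3 = -11
t_12 = 1·-11 + -2·-17 + 2·6 + 1·11 + 2·2 = 50
t_13 = 1·50 + -2·-11 + 2·-17 + 1·6 + 2·11 = 66
t_14 = 1·66 + -2·50 + 2·-11 + 1·-17 + 2·6 = -61
t_15 = 1·-61 + -2·66 + 2·50 + 1·-11 + 2·-17 = -138
t_16 = 1·-138 + -2·-61 + 2·66 + 1·50 + 2·-11 = 144
t_17 = 1·144 + -2·-138 + 2·-61 + 1·66 + 2·50 = 464
t_18 = 1·464 + -2·144 + 2·-138 + 1·-61 + 2·66 = -29
t_19 = 1·-29 + -2·464 + 2·144 + 1·-138 + 2·-61 = -929
t_20 = 1·-929 + -2·-29 + 2·464 + 1·144 + 2·-138 = -75
t_21 = 1·-75 + -2·-929 + 2·-29 + 1·464 + 2·144 = 2477
t_22 = 1·2477 + -2·-75 + 2·-929 + 1·-29 + 2·464 = 1668
t_23 = 1·1668 + -2·2477 + 2·-75 + 1·-929 + 2·-29 = -4423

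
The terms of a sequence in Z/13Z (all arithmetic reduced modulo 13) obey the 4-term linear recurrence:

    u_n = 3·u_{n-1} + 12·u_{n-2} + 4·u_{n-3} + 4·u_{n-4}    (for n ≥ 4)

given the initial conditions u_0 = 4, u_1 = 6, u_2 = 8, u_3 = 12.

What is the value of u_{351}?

10

u_4 = 3·12 + 12·8 + 4·6 + 4·4 = 3
u_5 = 3·3 + 12·12 + 4·8 + 4·6 = 1
u_6 = 3·1 + 12·3 + 4·12 + 4·8 = 2
u_7 = 3·2 + 12·1 + 4·3 + 4·12 = 0
u_8 = 3·0 + 12·2 + 4·1 + 4·3 = 1
u_9 = 3·1 + 12·0 + 4·2 + 4·1 = 2
Continuing the recurrence:
  u_10 = 0;  u_11 = 2;  u_12 = 5;  u_13 = 8;  u_14 = 1;  u_15 = 10
  u_16 = 3;  u_17 = 9;  u_18 = 3;  u_19 = 0;  u_20 = 6;  u_21 = 1
  u_22 = 9;  u_23 = 11;  u_24 = 0;  u_25 = 3;  u_26 = 11;  u_27 = 9
  u_28 = 2;  u_29 = 1;  u_30 = 3;  u_31 = 0;  u_32 = 9;  u_33 = 4
  u_34 = 2;  u_35 = 12;  u_36 = 8;  u_37 = 10;  u_38 = 0;  u_39 = 5
  u_40 = 9;  u_41 = 10;  u_42 = 2;  u_43 = 0;  u_44 = 9;  u_45 = 10
  u_46 = 3;  u_47 = 9;  u_48 = 9;  u_49 = 5;  u_50 = 2;  u_51 = 8
  u_52 = 0;  u_53 = 7;  u_54 = 9;  u_55 = 0;  u_56 = 6;  u_57 = 4
  u_58 = 3;  u_59 = 3;  u_60 = 7;  u_61 = 7;  u_62 = 12;  u_63 = 4
  u_64 = 4;  u_65 = 6;  u_66 = 0;  u_67 = 0;  u_68 = 1;  u_69 = 1
  u_70 = 2;  u_71 = 9;  u_72 = 7;  u_73 = 11;  u_74 = 5;  u_75 = 3
  u_76 = 11;  u_77 = 3;  u_78 = 4;  u_79 = 0;  u_80 = 0;  u_81 = 2
  u_82 = 9;  u_83 = 12;  u_84 = 9;  u_85 = 7;  u_86 = 5;  u_87 = 1
  u_88 = 10;  u_89 = 12;  u_90 = 11;  u_91 = 0;  u_92 = 12;  u_93 = 11
  u_94 = 0;  u_95 = 11;  u_96 = 8;  u_97 = 5;  u_98 = 12;  u_99 = 3
  u_100 = 10;  u_101 = 4;  u_102 = 10;  u_103 = 0;  u_104 = 7;  u_105 = 12
  u_106 = 4;  u_107 = 2;  u_108 = 0;  u_109 = 10;  u_110 = 2;  u_111 = 4
  u_112 = 11;  u_113 = 12;  u_114 = 10;  u_115 = 0;  u_116 = 4;  u_117 = 9
  u_118 = 11;  u_119 = 1;  u_120 = 5;  u_121 = 3;  u_122 = 0;  u_123 = 8
  u_124 = 4;  u_125 = 3;  u_126 = 11;  u_127 = 0;  u_128 = 4;  u_129 = 3
  u_130 = 10;  u_131 = 4;  u_132 = 4;  u_133 = 8;  u_134 = 11;  u_135 = 5
  u_136 = 0;  u_137 = 6;  u_138 = 4;  u_139 = 0;  u_140 = 7;  u_141 = 9
  u_142 = 10;  u_143 = 10;  u_144 = 6;  u_145 = 6;  u_146 = 1;  u_147 = 9
  u_148 = 9;  u_149 = 7;  u_150 = 0;  u_151 = 0;  u_152 = 12;  u_153 = 12
  u_154 = 11;  u_155 = 4;  u_156 = 6;  u_157 = 2;  u_158 = 8;  u_159 = 10
  u_160 = 2;  u_161 = 10;  u_162 = 9;  u_163 = 0;  u_164 = 0;  u_165 = 11
  u_166 = 4;  u_167 = 1;  u_168 = 4;  u_169 = 6;  u_170 = 8;  u_171 = 12
  u_172 = 3;  u_173 = 1;  u_174 = 2;  u_175 = 0;  u_176 = 1;  u_177 = 2
  u_178 = 0;  u_179 = 2;  u_180 = 5;  u_181 = 8;  u_182 = 1;  u_183 = 10
  u_184 = 3;  u_185 = 9;  u_186 = 3;  u_187 = 0;  u_188 = 6;  u_189 = 1
  u_190 = 9;  u_191 = 11;  u_192 = 0;  u_193 = 3;  u_194 = 11;  u_195 = 9
  u_196 = 2;  u_197 = 1;  u_198 = 3;  u_199 = 0;  u_200 = 9;  u_201 = 4
  u_202 = 2;  u_203 = 12;  u_204 = 8;  u_205 = 10;  u_206 = 0;  u_207 = 5
  u_208 = 9;  u_209 = 10;  u_210 = 2;  u_211 = 0;  u_212 = 9;  u_213 = 10
  u_214 = 3;  u_215 = 9;  u_216 = 9;  u_217 = 5;  u_218 = 2;  u_219 = 8
  u_220 = 0;  u_221 = 7;  u_222 = 9;  u_223 = 0;  u_224 = 6;  u_225 = 4
  u_226 = 3;  u_227 = 3;  u_228 = 7;  u_229 = 7;  u_230 = 12;  u_231 = 4
  u_232 = 4;  u_233 = 6;  u_234 = 0;  u_235 = 0;  u_236 = 1;  u_237 = 1
  u_238 = 2;  u_239 = 9;  u_240 = 7;  u_241 = 11;  u_242 = 5;  u_243 = 3
  u_244 = 11;  u_245 = 3;  u_246 = 4;  u_247 = 0;  u_248 = 0;  u_249 = 2
  u_250 = 9;  u_251 = 12;  u_252 = 9;  u_253 = 7;  u_254 = 5;  u_255 = 1
  u_256 = 10;  u_257 = 12;  u_258 = 11;  u_259 = 0;  u_260 = 12;  u_261 = 11
  u_262 = 0;  u_263 = 11;  u_264 = 8;  u_265 = 5;  u_266 = 12;  u_267 = 3
  u_268 = 10;  u_269 = 4;  u_270 = 10;  u_271 = 0;  u_272 = 7;  u_273 = 12
  u_274 = 4;  u_275 = 2;  u_276 = 0;  u_277 = 10;  u_278 = 2;  u_279 = 4
  u_280 = 11;  u_281 = 12;  u_282 = 10;  u_283 = 0;  u_284 = 4;  u_285 = 9
  u_286 = 11;  u_287 = 1;  u_288 = 5;  u_289 = 3;  u_290 = 0;  u_291 = 8
  u_292 = 4;  u_293 = 3;  u_294 = 11;  u_295 = 0;  u_296 = 4;  u_297 = 3
  u_298 = 10;  u_299 = 4;  u_300 = 4;  u_301 = 8;  u_302 = 11;  u_303 = 5
  u_304 = 0;  u_305 = 6;  u_306 = 4;  u_307 = 0;  u_308 = 7;  u_309 = 9
  u_310 = 10;  u_311 = 10;  u_312 = 6;  u_313 = 6;  u_314 = 1;  u_315 = 9
  u_316 = 9;  u_317 = 7;  u_318 = 0;  u_319 = 0;  u_320 = 12;  u_321 = 12
  u_322 = 11;  u_323 = 4;  u_324 = 6;  u_325 = 2;  u_326 = 8;  u_327 = 10
  u_328 = 2;  u_329 = 10;  u_330 = 9;  u_331 = 0;  u_332 = 0;  u_333 = 11
  u_334 = 4;  u_335 = 1;  u_336 = 4;  u_337 = 6;  u_338 = 8;  u_339 = 12
  u_340 = 3;  u_341 = 1;  u_342 = 2;  u_343 = 0;  u_344 = 1;  u_345 = 2
  u_346 = 0;  u_347 = 2;  u_348 = 5;  u_349 = 8
u_350 = 3·8 + 12·5 + 4·2 + 4·0 = 1
u_351 = 3·1 + 12·8 + 4·5 + 4·2 = 10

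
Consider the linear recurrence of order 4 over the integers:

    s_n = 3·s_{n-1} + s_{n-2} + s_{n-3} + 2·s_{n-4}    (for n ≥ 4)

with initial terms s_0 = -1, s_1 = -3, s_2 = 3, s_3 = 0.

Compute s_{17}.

s_4 = 3·0 + 1·3 + 1·-3 + 2·-1 = -2
s_5 = 3·-2 + 1·0 + 1·3 + 2·-3 = -9
s_6 = 3·-9 + 1·-2 + 1·0 + 2·3 = -23
s_7 = 3·-23 + 1·-9 + 1·-2 + 2·0 = -80
s_8 = 3·-80 + 1·-23 + 1·-9 + 2·-2 = -276
s_9 = 3·-276 + 1·-80 + 1·-23 + 2·-9 = -949
s_10 = 3·-949 + 1·-276 + 1·-80 + 2·-23 = -3249
s_11 = 3·-3249 + 1·-949 + 1·-276 + 2·-80 = -11132
s_12 = 3·-11132 + 1·-3249 + 1·-949 + 2·-276 = -38146
s_13 = 3·-38146 + 1·-11132 + 1·-3249 + 2·-949 = -130717
s_14 = 3·-130717 + 1·-38146 + 1·-11132 + 2·-3249 = -447927
s_15 = 3·-447927 + 1·-130717 + 1·-38146 + 2·-11132 = -1534908
s_16 = 3·-1534908 + 1·-447927 + 1·-130717 + 2·-38146 = -5259660
s_17 = 3·-5259660 + 1·-1534908 + 1·-447927 + 2·-130717 = -18023249

-18023249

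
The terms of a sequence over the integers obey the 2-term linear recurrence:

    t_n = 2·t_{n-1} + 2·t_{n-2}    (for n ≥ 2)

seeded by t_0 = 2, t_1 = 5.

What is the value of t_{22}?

t_2 = 2·5 + 2·2 = 14
t_3 = 2·14 + 2·5 = 38
t_4 = 2·38 + 2·14 = 104
t_5 = 2·104 + 2·38 = 284
t_6 = 2·284 + 2·104 = 776
t_7 = 2·776 + 2·284 = 2120
t_8 = 2·2120 + 2·776 = 5792
t_9 = 2·5792 + 2·2120 = 15824
t_10 = 2·15824 + 2·5792 = 43232
t_11 = 2·43232 + 2·15824 = 118112
t_12 = 2·118112 + 2·43232 = 322688
t_13 = 2·322688 + 2·118112 = 881600
t_14 = 2·881600 + 2·322688 = 2408576
t_15 = 2·2408576 + 2·881600 = 6580352
t_16 = 2·6580352 + 2·2408576 = 17977856
t_17 = 2·17977856 + 2·6580352 = 49116416
t_18 = 2·49116416 + 2·17977856 = 134188544
t_19 = 2·134188544 + 2·49116416 = 366609920
t_20 = 2·366609920 + 2·134188544 = 1001596928
t_21 = 2·1001596928 + 2·366609920 = 2736413696
t_22 = 2·2736413696 + 2·1001596928 = 7476021248

7476021248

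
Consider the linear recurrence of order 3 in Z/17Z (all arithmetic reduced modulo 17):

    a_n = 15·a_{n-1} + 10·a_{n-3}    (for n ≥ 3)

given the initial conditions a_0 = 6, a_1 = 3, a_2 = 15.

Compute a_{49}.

12

a_3 = 15·15 + 0·3 + 10·6 = 13
a_4 = 15·13 + 0·15 + 10·3 = 4
a_5 = 15·4 + 0·13 + 10·15 = 6
a_6 = 15·6 + 0·4 + 10·13 = 16
a_7 = 15·16 + 0·6 + 10·4 = 8
a_8 = 15·8 + 0·16 + 10·6 = 10
a_9 = 15·10 + 0·8 + 10·16 = 4
a_10 = 15·4 + 0·10 + 10·8 = 4
a_11 = 15·4 + 0·4 + 10·10 = 7
a_12 = 15·7 + 0·4 + 10·4 = 9
a_13 = 15·9 + 0·7 + 10·4 = 5
a_14 = 15·5 + 0·9 + 10·7 = 9
a_15 = 15·9 + 0·5 + 10·9 = 4
a_16 = 15·4 + 0·9 + 10·5 = 8
a_17 = 15·8 + 0·4 + 10·9 = 6
a_18 = 15·6 + 0·8 + 10·4 = 11
a_19 = 15·11 + 0·6 + 10·8 = 7
a_20 = 15·7 + 0·11 + 10·6 = 12
a_21 = 15·12 + 0·7 + 10·11 = 1
a_22 = 15·1 + 0·12 + 10·7 = 0
a_23 = 15·0 + 0·1 + 10·12 = 1
a_24 = 15·1 + 0·0 + 10·1 = 8
a_25 = 15·8 + 0·1 + 10·0 = 1
a_26 = 15·1 + 0·8 + 10·1 = 8
a_27 = 15·8 + 0·1 + 10·8 = 13
a_28 = 15·13 + 0·8 + 10·1 = 1
a_29 = 15·1 + 0·13 + 10·8 = 10
a_30 = 15·10 + 0·1 + 10·13 = 8
a_31 = 15·8 + 0·10 + 10·1 = 11
a_32 = 15·11 + 0·8 + 10·10 = 10
a_33 = 15·10 + 0·11 + 10·8 = 9
a_34 = 15·9 + 0·10 + 10·11 = 7
a_35 = 15·7 + 0·9 + 10·10 = 1
a_36 = 15·1 + 0·7 + 10·9 = 3
a_37 = 15·3 + 0·1 + 10·7 = 13
a_38 = 15·13 + 0·3 + 10·1 = 1
a_39 = 15·1 + 0·13 + 10·3 = 11
a_40 = 15·11 + 0·1 + 10·13 = 6
a_41 = 15·6 + 0·11 + 10·1 = 15
a_42 = 15·15 + 0·6 + 10·11 = 12
a_43 = 15·12 + 0·15 + 10·6 = 2
a_44 = 15·2 + 0·12 + 10·15 = 10
a_45 = 15·10 + 0·2 + 10·12 = 15
a_46 = 15·15 + 0·10 + 10·2 = 7
a_47 = 15·7 + 0·15 + 10·10 = 1
a_48 = 15·1 + 0·7 + 10·15 = 12
a_49 = 15·12 + 0·1 + 10·7 = 12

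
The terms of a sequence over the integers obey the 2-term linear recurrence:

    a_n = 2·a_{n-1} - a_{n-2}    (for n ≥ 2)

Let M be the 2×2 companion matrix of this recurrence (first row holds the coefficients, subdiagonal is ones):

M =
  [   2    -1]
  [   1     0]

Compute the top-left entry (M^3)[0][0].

(M^3)[0][0] is the top entry after applying M 3 times to the unit state (1, 0). Equivalently it is h_{4} for the auxiliary sequence (h_n) obeying the same recurrence with h_1 = 1 and h_i = 0 for 0 ≤ i < 1:
h_2 = 2·1 + -1·0 = 2
h_3 = 2·2 + -1·1 = 3
h_4 = 2·3 + -1·2 = 4

4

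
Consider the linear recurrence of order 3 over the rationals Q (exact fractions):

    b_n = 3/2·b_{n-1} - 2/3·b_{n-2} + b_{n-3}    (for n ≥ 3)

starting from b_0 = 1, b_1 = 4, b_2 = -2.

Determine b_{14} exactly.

-99686075/746496

b_3 = 3/2·-2 + -2/3·4 + 1·1 = -14/3
b_4 = 3/2·-14/3 + -2/3·-2 + 1·4 = -5/3
b_5 = 3/2·-5/3 + -2/3·-14/3 + 1·-2 = -25/18
b_6 = 3/2·-25/18 + -2/3·-5/3 + 1·-14/3 = -203/36
b_7 = 3/2·-203/36 + -2/3·-25/18 + 1·-5/3 = -1987/216
b_8 = 3/2·-1987/216 + -2/3·-203/36 + 1·-25/18 = -4937/432
b_9 = 3/2·-4937/432 + -2/3·-1987/216 + 1·-203/36 = -43153/2592
b_10 = 3/2·-43153/2592 + -2/3·-4937/432 + 1·-1987/216 = -137651/5184
b_11 = 3/2·-137651/5184 + -2/3·-43153/2592 + 1·-4937/432 = -1249099/31104
b_12 = 3/2·-1249099/31104 + -2/3·-137651/5184 + 1·-43153/2592 = -3681761/62208
b_13 = 3/2·-3681761/62208 + -2/3·-1249099/31104 + 1·-137651/5184 = -33053929/373248
b_14 = 3/2·-33053929/373248 + -2/3·-3681761/62208 + 1·-1249099/31104 = -99686075/746496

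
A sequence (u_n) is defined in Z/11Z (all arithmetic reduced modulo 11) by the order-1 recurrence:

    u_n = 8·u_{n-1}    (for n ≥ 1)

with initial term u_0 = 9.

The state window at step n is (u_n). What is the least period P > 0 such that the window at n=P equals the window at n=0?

n=0: window = (9)
n=1: window = (6)
n=2: window = (4)
n=3: window = (10)
n=4: window = (3)
n=5: window = (2)
n=6: window = (5)
n=7: window = (7)
n=8: window = (1)
n=9: window = (8)
n=10: window = (9)
window at n=10 equals window at n=0 → period = 10

10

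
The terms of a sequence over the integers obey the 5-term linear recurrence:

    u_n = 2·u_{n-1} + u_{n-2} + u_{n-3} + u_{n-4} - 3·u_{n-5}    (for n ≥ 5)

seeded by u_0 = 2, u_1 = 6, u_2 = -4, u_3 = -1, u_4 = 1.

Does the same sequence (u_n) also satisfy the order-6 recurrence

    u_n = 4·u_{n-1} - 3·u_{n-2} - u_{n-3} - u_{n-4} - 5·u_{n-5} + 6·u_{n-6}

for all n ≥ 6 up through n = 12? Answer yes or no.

Terms u_0..u_12: 2, 6, -4, -1, 1, -3, -28, -47, -121, -323, -833, -2073, -5282
n=6: candidate gives -28, actual u_6 = -28 ✓
n=7: candidate gives -47, actual u_7 = -47 ✓
n=8: candidate gives -121, actual u_8 = -121 ✓
n=9: candidate gives -323, actual u_9 = -323 ✓
n=10: candidate gives -833, actual u_10 = -833 ✓
n=11: candidate gives -2073, actual u_11 = -2073 ✓
n=12: candidate gives -5282, actual u_12 = -5282 ✓

yes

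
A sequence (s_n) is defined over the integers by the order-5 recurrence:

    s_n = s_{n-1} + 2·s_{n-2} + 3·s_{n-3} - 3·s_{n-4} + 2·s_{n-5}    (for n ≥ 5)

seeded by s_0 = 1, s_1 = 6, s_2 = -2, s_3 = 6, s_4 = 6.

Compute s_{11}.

s_5 = 1·6 + 2·6 + 3·-2 + -3·6 + 2·1 = -4
s_6 = 1·-4 + 2·6 + 3·6 + -3·-2 + 2·6 = 44
s_7 = 1·44 + 2·-4 + 3·6 + -3·6 + 2·-2 = 32
s_8 = 1·32 + 2·44 + 3·-4 + -3·6 + 2·6 = 102
s_9 = 1·102 + 2·32 + 3·44 + -3·-4 + 2·6 = 322
s_10 = 1·322 + 2·102 + 3·32 + -3·44 + 2·-4 = 482
s_11 = 1·482 + 2·322 + 3·102 + -3·32 + 2·44 = 1424

1424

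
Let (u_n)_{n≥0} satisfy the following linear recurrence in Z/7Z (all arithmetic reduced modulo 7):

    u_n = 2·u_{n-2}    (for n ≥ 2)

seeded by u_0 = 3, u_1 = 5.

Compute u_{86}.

6

u_2 = 0·5 + 2·3 = 6
u_3 = 0·6 + 2·5 = 3
u_4 = 0·3 + 2·6 = 5
(u_3, u_4) = (3, 5) = (u_0, u_1), so the sequence has period 3.
86 ≡ 2 (mod 3), hence u_86 = u_2 = 6.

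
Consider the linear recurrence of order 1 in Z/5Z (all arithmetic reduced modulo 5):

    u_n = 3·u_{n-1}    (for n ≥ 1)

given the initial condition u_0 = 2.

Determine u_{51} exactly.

u_1 = 3·2 = 1
u_2 = 3·1 = 3
u_3 = 3·3 = 4
u_4 = 3·4 = 2
(u_4) = (2) = (u_0), so the sequence has period 4.
51 ≡ 3 (mod 4), hence u_51 = u_3 = 4.

4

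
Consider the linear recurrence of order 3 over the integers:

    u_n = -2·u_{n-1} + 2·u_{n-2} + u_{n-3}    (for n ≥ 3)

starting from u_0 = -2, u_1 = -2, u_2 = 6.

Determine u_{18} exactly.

u_3 = -2·6 + 2·-2 + 1·-2 = -18
u_4 = -2·-18 + 2·6 + 1·-2 = 46
u_5 = -2·46 + 2·-18 + 1·6 = -122
u_6 = -2·-122 + 2·46 + 1·-18 = 318
u_7 = -2·318 + 2·-122 + 1·46 = -834
u_8 = -2·-834 + 2·318 + 1·-122 = 2182
u_9 = -2·2182 + 2·-834 + 1·318 = -5714
u_10 = -2·-5714 + 2·2182 + 1·-834 = 14958
u_11 = -2·14958 + 2·-5714 + 1·2182 = -39162
u_12 = -2·-39162 + 2·14958 + 1·-5714 = 102526
u_13 = -2·102526 + 2·-39162 + 1·14958 = -268418
u_14 = -2·-268418 + 2·102526 + 1·-39162 = 702726
u_15 = -2·702726 + 2·-268418 + 1·102526 = -1839762
u_16 = -2·-1839762 + 2·702726 + 1·-268418 = 4816558
u_17 = -2·4816558 + 2·-1839762 + 1·702726 = -12609914
u_18 = -2·-12609914 + 2·4816558 + 1·-1839762 = 33013182

33013182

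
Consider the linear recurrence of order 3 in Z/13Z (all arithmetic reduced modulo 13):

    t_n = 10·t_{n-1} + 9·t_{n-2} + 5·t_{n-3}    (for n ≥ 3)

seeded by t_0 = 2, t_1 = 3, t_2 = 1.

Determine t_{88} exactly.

t_3 = 10·1 + 9·3 + 5·2 = 8
t_4 = 10·8 + 9·1 + 5·3 = 0
t_5 = 10·0 + 9·8 + 5·1 = 12
t_6 = 10·12 + 9·0 + 5·8 = 4
t_7 = 10·4 + 9·12 + 5·0 = 5
t_8 = 10·5 + 9·4 + 5·12 = 3
t_9 = 10·3 + 9·5 + 5·4 = 4
t_10 = 10·4 + 9·3 + 5·5 = 1
t_11 = 10·1 + 9·4 + 5·3 = 9
t_12 = 10·9 + 9·1 + 5·4 = 2
t_13 = 10·2 + 9·9 + 5·1 = 2
t_14 = 10·2 + 9·2 + 5·9 = 5
t_15 = 10·5 + 9·2 + 5·2 = 0
t_16 = 10·0 + 9·5 + 5·2 = 3
t_17 = 10·3 + 9·0 + 5·5 = 3
t_18 = 10·3 + 9·3 + 5·0 = 5
t_19 = 10·5 + 9·3 + 5·3 = 1
t_20 = 10·1 + 9·5 + 5·3 = 5
t_21 = 10·5 + 9·1 + 5·5 = 6
t_22 = 10·6 + 9·5 + 5·1 = 6
t_23 = 10·6 + 9·6 + 5·5 = 9
t_24 = 10·9 + 9·6 + 5·6 = 5
t_25 = 10·5 + 9·9 + 5·6 = 5
t_26 = 10·5 + 9·5 + 5·9 = 10
t_27 = 10·10 + 9·5 + 5·5 = 1
t_28 = 10·1 + 9·10 + 5·5 = 8
t_29 = 10·8 + 9·1 + 5·10 = 9
t_30 = 10·9 + 9·8 + 5·1 = 11
t_31 = 10·11 + 9·9 + 5·8 = 10
t_32 = 10·10 + 9·11 + 5·9 = 10
t_33 = 10·10 + 9·10 + 5·11 = 11
t_34 = 10·11 + 9·10 + 5·10 = 3
t_35 = 10·3 + 9·11 + 5·10 = 10
t_36 = 10·10 + 9·3 + 5·11 = 0
t_37 = 10·0 + 9·10 + 5·3 = 1
t_38 = 10·1 + 9·0 + 5·10 = 8
t_39 = 10·8 + 9·1 + 5·0 = 11
t_40 = 10·11 + 9·8 + 5·1 = 5
t_41 = 10·5 + 9·11 + 5·8 = 7
t_42 = 10·7 + 9·5 + 5·11 = 1
t_43 = 10·1 + 9·7 + 5·5 = 7
t_44 = 10·7 + 9·1 + 5·7 = 10
t_45 = 10·10 + 9·7 + 5·1 = 12
t_46 = 10·12 + 9·10 + 5·7 = 11
t_47 = 10·11 + 9·12 + 5·10 = 8
t_48 = 10·8 + 9·11 + 5·12 = 5
t_49 = 10·5 + 9·8 + 5·11 = 8
t_50 = 10·8 + 9·5 + 5·8 = 9
t_51 = 10·9 + 9·8 + 5·5 = 5
t_52 = 10·5 + 9·9 + 5·8 = 2
t_53 = 10·2 + 9·5 + 5·9 = 6
t_54 = 10·6 + 9·2 + 5·5 = 12
t_55 = 10·12 + 9·6 + 5·2 = 2
t_56 = 10·2 + 9·12 + 5·6 = 2
t_57 = 10·2 + 9·2 + 5·12 = 7
t_58 = 10·7 + 9·2 + 5·2 = 7
t_59 = 10·7 + 9·7 + 5·2 = 0
t_60 = 10·0 + 9·7 + 5·7 = 7
t_61 = 10·7 + 9·0 + 5·7 = 1
t_62 = 10·1 + 9·7 + 5·0 = 8
t_63 = 10·8 + 9·1 + 5·7 = 7
t_64 = 10·7 + 9·8 + 5·1 = 4
t_65 = 10·4 + 9·7 + 5·8 = 0
t_66 = 10·0 + 9·4 + 5·7 = 6
t_67 = 10·6 + 9·0 + 5·4 = 2
t_68 = 10·2 + 9·6 + 5·0 = 9
t_69 = 10·9 + 9·2 + 5·6 = 8
t_70 = 10·8 + 9·9 + 5·2 = 2
t_71 = 10·2 + 9·8 + 5·9 = 7
t_72 = 10·7 + 9·2 + 5·8 = 11
t_73 = 10·11 + 9·7 + 5·2 = 1
t_74 = 10·1 + 9·11 + 5·7 = 1
t_75 = 10·1 + 9·1 + 5·11 = 9
t_76 = 10·9 + 9·1 + 5·1 = 0
t_77 = 10·0 + 9·9 + 5·1 = 8
t_78 = 10·8 + 9·0 + 5·9 = 8
t_79 = 10·8 + 9·8 + 5·0 = 9
t_80 = 10·9 + 9·8 + 5·8 = 7
t_81 = 10·7 + 9·9 + 5·8 = 9
t_82 = 10·9 + 9·7 + 5·9 = 3
t_83 = 10·3 + 9·9 + 5·7 = 3
t_84 = 10·3 + 9·3 + 5·9 = 11
t_85 = 10·11 + 9·3 + 5·3 = 9
t_86 = 10·9 + 9·11 + 5·3 = 9
t_87 = 10·9 + 9·9 + 5·11 = 5
t_88 = 10·5 + 9·9 + 5·9 = 7

7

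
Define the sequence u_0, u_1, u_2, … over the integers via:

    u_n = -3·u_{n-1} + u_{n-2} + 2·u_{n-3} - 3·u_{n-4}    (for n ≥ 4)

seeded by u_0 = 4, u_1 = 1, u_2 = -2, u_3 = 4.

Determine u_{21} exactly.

3183585424

u_4 = -3·4 + 1·-2 + 2·1 + -3·4 = -24
u_5 = -3·-24 + 1·4 + 2·-2 + -3·1 = 69
u_6 = -3·69 + 1·-24 + 2·4 + -3·-2 = -217
u_7 = -3·-217 + 1·69 + 2·-24 + -3·4 = 660
u_8 = -3·660 + 1·-217 + 2·69 + -3·-24 = -1987
u_9 = -3·-1987 + 1·660 + 2·-217 + -3·69 = 5980
u_10 = -3·5980 + 1·-1987 + 2·660 + -3·-217 = -17956
u_11 = -3·-17956 + 1·5980 + 2·-1987 + -3·660 = 53894
u_12 = -3·53894 + 1·-17956 + 2·5980 + -3·-1987 = -161717
u_13 = -3·-161717 + 1·53894 + 2·-17956 + -3·5980 = 485193
u_14 = -3·485193 + 1·-161717 + 2·53894 + -3·-17956 = -1455640
u_15 = -3·-1455640 + 1·485193 + 2·-161717 + -3·53894 = 4366997
u_16 = -3·4366997 + 1·-1455640 + 2·485193 + -3·-161717 = -13101094
u_17 = -3·-13101094 + 1·4366997 + 2·-1455640 + -3·485193 = 39303420
u_18 = -3·39303420 + 1·-13101094 + 2·4366997 + -3·-1455640 = -117910440
u_19 = -3·-117910440 + 1·39303420 + 2·-13101094 + -3·4366997 = 353731561
u_20 = -3·353731561 + 1·-117910440 + 2·39303420 + -3·-13101094 = -1061195001
u_21 = -3·-1061195001 + 1·353731561 + 2·-117910440 + -3·39303420 = 3183585424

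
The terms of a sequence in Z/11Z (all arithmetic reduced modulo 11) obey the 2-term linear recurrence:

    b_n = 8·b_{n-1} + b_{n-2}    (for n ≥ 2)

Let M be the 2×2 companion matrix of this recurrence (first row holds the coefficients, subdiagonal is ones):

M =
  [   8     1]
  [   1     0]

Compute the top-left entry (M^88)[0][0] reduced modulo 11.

(M^88)[0][0] is the top entry after applying M 88 times to the unit state (1, 0). Equivalently it is h_{89} for the auxiliary sequence (h_n) obeying the same recurrence with h_1 = 1 and h_i = 0 for 0 ≤ i < 1:
h_2 = 8·1 + 1·0 = 8
h_3 = 8·8 + 1·1 = 10
h_4 = 8·10 + 1·8 = 0
h_5 = 8·0 + 1·10 = 10
h_6 = 8·10 + 1·0 = 3
h_7 = 8·3 + 1·10 = 1
h_8 = 8·1 + 1·3 = 0
h_9 = 8·0 + 1·1 = 1
(h_8, h_9) = (0, 1) = (h_0, h_1), so the sequence has period 8.
89 ≡ 1 (mod 8), hence h_89 = h_1 = 1.

1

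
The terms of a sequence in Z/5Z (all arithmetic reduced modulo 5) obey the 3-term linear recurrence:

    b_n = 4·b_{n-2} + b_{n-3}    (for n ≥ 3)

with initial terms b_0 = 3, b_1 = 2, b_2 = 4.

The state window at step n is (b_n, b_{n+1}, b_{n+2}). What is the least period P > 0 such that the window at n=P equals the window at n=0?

n=0: window = (3, 2, 4)
n=1: window = (2, 4, 1)
n=2: window = (4, 1, 3)
n=3: window = (1, 3, 3)
n=4: window = (3, 3, 3)
n=5: window = (3, 3, 0)
n=6: window = (3, 0, 0)
n=7: window = (0, 0, 3)
n=8: window = (0, 3, 0)
n=9: window = (3, 0, 2)
n=10: window = (0, 2, 3)
n=11: window = (2, 3, 3)
n=12: window = (3, 3, 4)
n=13: window = (3, 4, 0)
n=14: window = (4, 0, 4)
n=15: window = (0, 4, 4)
n=16: window = (4, 4, 1)
n=17: window = (4, 1, 0)
n=18: window = (1, 0, 3)
n=19: window = (0, 3, 1)
n=20: window = (3, 1, 2)
n=21: window = (1, 2, 2)
n=22: window = (2, 2, 4)
n=23: window = (2, 4, 0)
n=24: window = (4, 0, 3)
n=25: window = (0, 3, 4)
n=26: window = (3, 4, 2)
n=27: window = (4, 2, 4)
n=28: window = (2, 4, 2)
n=29: window = (4, 2, 3)
n=30: window = (2, 3, 2)
n=31: window = (3, 2, 4)
window at n=31 equals window at n=0 → period = 31

31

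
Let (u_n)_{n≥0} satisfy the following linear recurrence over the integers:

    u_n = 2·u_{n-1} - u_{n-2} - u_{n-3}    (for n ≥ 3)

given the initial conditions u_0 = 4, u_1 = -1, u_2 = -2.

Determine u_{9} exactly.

u_3 = 2·-2 + -1·-1 + -1·4 = -7
u_4 = 2·-7 + -1·-2 + -1·-1 = -11
u_5 = 2·-11 + -1·-7 + -1·-2 = -13
u_6 = 2·-13 + -1·-11 + -1·-7 = -8
u_7 = 2·-8 + -1·-13 + -1·-11 = 8
u_8 = 2·8 + -1·-8 + -1·-13 = 37
u_9 = 2·37 + -1·8 + -1·-8 = 74

74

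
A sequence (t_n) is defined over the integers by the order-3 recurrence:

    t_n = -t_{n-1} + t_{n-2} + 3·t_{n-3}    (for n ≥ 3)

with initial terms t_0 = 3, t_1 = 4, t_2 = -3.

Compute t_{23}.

29126

t_3 = -1·-3 + 1·4 + 3·3 = 16
t_4 = -1·16 + 1·-3 + 3·4 = -7
t_5 = -1·-7 + 1·16 + 3·-3 = 14
t_6 = -1·14 + 1·-7 + 3·16 = 27
t_7 = -1·27 + 1·14 + 3·-7 = -34
t_8 = -1·-34 + 1·27 + 3·14 = 103
t_9 = -1·103 + 1·-34 + 3·27 = -56
t_10 = -1·-56 + 1·103 + 3·-34 = 57
t_11 = -1·57 + 1·-56 + 3·103 = 196
t_12 = -1·196 + 1·57 + 3·-56 = -307
t_13 = -1·-307 + 1·196 + 3·57 = 674
t_14 = -1·674 + 1·-307 + 3·196 = -393
t_15 = -1·-393 + 1·674 + 3·-307 = 146
t_16 = -1·146 + 1·-393 + 3·674 = 1483
t_17 = -1·1483 + 1·146 + 3·-393 = -2516
t_18 = -1·-2516 + 1·1483 + 3·146 = 4437
t_19 = -1·4437 + 1·-2516 + 3·1483 = -2504
t_20 = -1·-2504 + 1·4437 + 3·-2516 = -607
t_21 = -1·-607 + 1·-2504 + 3·4437 = 11414
t_22 = -1·11414 + 1·-607 + 3·-2504 = -19533
t_23 = -1·-19533 + 1·11414 + 3·-607 = 29126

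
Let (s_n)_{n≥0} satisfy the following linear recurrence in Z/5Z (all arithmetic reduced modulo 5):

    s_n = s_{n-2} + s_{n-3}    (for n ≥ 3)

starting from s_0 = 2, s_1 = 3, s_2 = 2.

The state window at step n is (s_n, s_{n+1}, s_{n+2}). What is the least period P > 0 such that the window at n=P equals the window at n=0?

n=0: window = (2, 3, 2)
n=1: window = (3, 2, 0)
n=2: window = (2, 0, 0)
n=3: window = (0, 0, 2)
n=4: window = (0, 2, 0)
n=5: window = (2, 0, 2)
n=6: window = (0, 2, 2)
n=7: window = (2, 2, 2)
n=8: window = (2, 2, 4)
n=9: window = (2, 4, 4)
n=10: window = (4, 4, 1)
n=11: window = (4, 1, 3)
n=12: window = (1, 3, 0)
n=13: window = (3, 0, 4)
n=14: window = (0, 4, 3)
n=15: window = (4, 3, 4)
n=16: window = (3, 4, 2)
n=17: window = (4, 2, 2)
n=18: window = (2, 2, 1)
n=19: window = (2, 1, 4)
n=20: window = (1, 4, 3)
n=21: window = (4, 3, 0)
n=22: window = (3, 0, 2)
n=23: window = (0, 2, 3)
n=24: window = (2, 3, 2)
window at n=24 equals window at n=0 → period = 24

24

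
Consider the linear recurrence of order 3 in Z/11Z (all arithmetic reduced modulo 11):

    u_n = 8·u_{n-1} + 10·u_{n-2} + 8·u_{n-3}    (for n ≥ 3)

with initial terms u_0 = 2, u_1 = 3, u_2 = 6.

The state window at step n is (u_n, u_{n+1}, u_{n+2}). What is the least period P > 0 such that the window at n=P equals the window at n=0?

n=0: window = (2, 3, 6)
n=1: window = (3, 6, 6)
n=2: window = (6, 6, 0)
n=3: window = (6, 0, 9)
n=4: window = (0, 9, 10)
n=5: window = (9, 10, 5)
n=6: window = (10, 5, 3)
n=7: window = (5, 3, 0)
n=8: window = (3, 0, 4)
n=9: window = (0, 4, 1)
n=10: window = (4, 1, 4)
n=11: window = (1, 4, 8)
n=12: window = (4, 8, 2)
n=13: window = (8, 2, 7)
n=14: window = (2, 7, 8)
n=15: window = (7, 8, 7)
n=16: window = (8, 7, 5)
n=17: window = (7, 5, 9)
n=18: window = (5, 9, 2)
n=19: window = (9, 2, 3)
n=20: window = (2, 3, 6)
window at n=20 equals window at n=0 → period = 20

20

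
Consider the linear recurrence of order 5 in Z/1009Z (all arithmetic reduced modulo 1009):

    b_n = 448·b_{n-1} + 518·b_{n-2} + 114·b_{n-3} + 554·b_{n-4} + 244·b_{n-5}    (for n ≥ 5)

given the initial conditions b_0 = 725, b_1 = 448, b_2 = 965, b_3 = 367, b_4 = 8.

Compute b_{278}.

b_5 = 448·8 + 518·367 + 114·965 + 554·448 + 244·725 = 294
b_6 = 448·294 + 518·8 + 114·367 + 554·965 + 244·448 = 290
b_7 = 448·290 + 518·294 + 114·8 + 554·367 + 244·965 = 467
b_8 = 448·467 + 518·290 + 114·294 + 554·8 + 244·367 = 594
b_9 = 448·594 + 518·467 + 114·290 + 554·294 + 244·8 = 615
b_10 = 448·615 + 518·594 + 114·467 + 554·290 + 244·294 = 97
Continuing the recurrence:
  b_11 = 452;  b_12 = 45;  b_13 = 304;  b_14 = 129;  b_15 = 60;  b_16 = 227
  b_17 = 971;  b_18 = 794;  b_19 = 824;  b_20 = 338;  b_21 = 844;  b_22 = 124
  b_23 = 978;  b_24 = 98;  b_25 = 756;  b_26 = 664;  b_27 = 980;  b_28 = 741
  b_29 = 935;  b_30 = 681;  b_31 = 752;  b_32 = 990;  b_33 = 129;  b_34 = 504
  b_35 = 435;  b_36 = 887;  b_37 = 332;  b_38 = 853;  b_39 = 114;  b_40 = 250
  b_41 = 692;  b_42 = 109;  b_43 = 776;  b_44 = 527;  b_45 = 93;  b_46 = 714
  b_47 = 740;  b_48 = 638;  b_49 = 352;  b_50 = 959;  b_51 = 563;  b_52 = 327
  b_53 = 126;  b_54 = 99;  b_55 = 622;  b_56 = 928;  b_57 = 808;  b_58 = 276
  b_59 = 665;  b_60 = 188;  b_61 = 106;  b_62 = 653;  b_63 = 465;  b_64 = 717
  b_65 = 518;  b_66 = 800;  b_67 = 369;  b_68 = 191;  b_69 = 432;  b_70 = 68
  b_71 = 619;  b_72 = 666;  b_73 = 558;  b_74 = 409;  b_75 = 627;  b_76 = 776
  b_77 = 76;  b_78 = 474;  b_79 = 318;  b_80 = 822;  b_81 = 165;  b_82 = 827
  b_83 = 1005;  b_84 = 663;  b_85 = 133;  b_86 = 952;  b_87 = 677;  b_88 = 417
  b_89 = 627;  b_90 = 833;  b_91 = 794;  b_92 = 703;  b_93 = 982;  b_94 = 621
  b_95 = 690;  b_96 = 118;  b_97 = 973;  b_98 = 998;  b_99 = 998;  b_100 = 49
  b_101 = 641;  b_102 = 781;  b_103 = 686;  b_104 = 204;  b_105 = 798;  b_106 = 378
  b_107 = 78;  b_108 = 756;  b_109 = 907;  b_110 = 160;  b_111 = 330;  b_112 = 89
  b_113 = 831;  b_114 = 127;  b_115 = 952;  b_116 = 452;  b_117 = 571;  b_118 = 827
  b_119 = 822;  b_120 = 444;  b_121 = 393;  b_122 = 463;  b_123 = 818;  b_124 = 861
  b_125 = 699;  b_126 = 50;  b_127 = 429;  b_128 = 679;  b_129 = 373;  b_130 = 157
  b_131 = 557;  b_132 = 612;  b_133 = 422;  b_134 = 900;  b_135 = 189;  b_136 = 360
  b_137 = 256;  b_138 = 38;  b_139 = 388;  b_140 = 72;  b_141 = 69;  b_142 = 210
  b_143 = 23;  b_144 = 179;  b_145 = 310;  b_146 = 124;  b_147 = 847;  b_148 = 604
  b_149 = 520;  b_150 = 715;  b_151 = 707;  b_152 = 186;  b_153 = 907;  b_154 = 408
  b_155 = 900;  b_156 = 638;  b_157 = 392;  b_158 = 626;  b_159 = 92;  b_160 = 458
  b_161 = 834;  b_162 = 330;  b_163 = 324;  b_164 = 219;  b_165 = 531;  b_166 = 679
  b_167 = 528;  b_168 = 613;  b_169 = 468;  b_170 = 373;  b_171 = 237;  b_172 = 859
  b_173 = 414;  b_174 = 565;  b_175 = 788;  b_176 = 669;  b_177 = 458;  b_178 = 170
  b_179 = 487;  b_180 = 129;  b_181 = 755;  b_182 = 572;  b_183 = 654;  b_184 = 939
  b_185 = 31;  b_186 = 360;  b_187 = 257;  b_188 = 148;  b_189 = 422;  b_190 = 549
  b_191 = 293;  b_192 = 27;  b_193 = 937;  b_194 = 484;  b_195 = 626;  b_196 = 975
  b_197 = 969;  b_198 = 853;  b_199 = 113;  b_200 = 282;  b_201 = 415;  b_202 = 480
  b_203 = 358;  b_204 = 428;  b_205 = 110;  b_206 = 928;  b_207 = 507;  b_208 = 529
  b_209 = 915;  b_210 = 253;  b_211 = 634;  b_212 = 827;  b_213 = 577;  b_214 = 572
  b_215 = 920;  b_216 = 722;  b_217 = 304;  b_218 = 177;  b_219 = 693;  b_220 = 815
  b_221 = 145;  b_222 = 787;  b_223 = 255;  b_224 = 706;  b_225 = 1005;  b_226 = 660
  b_227 = 81;  b_228 = 649;  b_229 = 850;  b_230 = 151;  b_231 = 828;  b_232 = 119
  b_233 = 624;  b_234 = 160;  b_235 = 979;  b_236 = 898;  b_237 = 788;  b_238 = 250
  b_239 = 225;  b_240 = 77;  b_241 = 767;  b_242 = 327;  b_243 = 651;  b_244 = 270
  b_245 = 792;  b_246 = 844;  b_247 = 358;  b_248 = 405;  b_249 = 117;  b_250 = 247
  b_251 = 156;  b_252 = 232;  b_253 = 183;  b_254 = 901;  b_255 = 597;  b_256 = 411
  b_257 = 355;  b_258 = 27;  b_259 = 348;  b_260 = 520;  b_261 = 902;  b_262 = 443
  b_263 = 116;  b_264 = 512;  b_265 = 941;  b_266 = 123;  b_267 = 372;  b_268 = 809
  b_269 = 556;  b_270 = 313;  b_271 = 817;  b_272 = 408;  b_273 = 868;  b_274 = 475
  b_275 = 892;  b_276 = 567
b_277 = 448·567 + 518·892 + 114·475 + 554·868 + 244·408 = 604
b_278 = 448·604 + 518·567 + 114·892 + 554·475 + 244·868 = 758

758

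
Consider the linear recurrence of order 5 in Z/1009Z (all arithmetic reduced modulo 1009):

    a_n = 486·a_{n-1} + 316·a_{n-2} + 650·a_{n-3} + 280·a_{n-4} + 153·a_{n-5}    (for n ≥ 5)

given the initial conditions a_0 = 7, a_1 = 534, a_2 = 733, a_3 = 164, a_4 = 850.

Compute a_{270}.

a_5 = 486·850 + 316·164 + 650·733 + 280·534 + 153·7 = 227
a_6 = 486·227 + 316·850 + 650·164 + 280·733 + 153·534 = 579
a_7 = 486·579 + 316·227 + 650·850 + 280·164 + 153·733 = 209
a_8 = 486·209 + 316·579 + 650·227 + 280·850 + 153·164 = 988
a_9 = 486·988 + 316·209 + 650·579 + 280·227 + 153·850 = 218
a_10 = 486·218 + 316·988 + 650·209 + 280·579 + 153·227 = 161
Continuing the recurrence:
  a_11 = 89;  a_12 = 596;  a_13 = 982;  a_14 = 726;  a_15 = 291;  a_16 = 28
  a_17 = 197;  a_18 = 497;  a_19 = 971;  a_20 = 153;  a_21 = 884;  a_22 = 20
  a_23 = 874;  a_24 = 413;  a_25 = 45;  a_26 = 653;  a_27 = 248;  a_28 = 88
  a_29 = 840;  a_30 = 962;  a_31 = 971;  a_32 = 134;  a_33 = 818;  a_34 = 827
  a_35 = 172;  a_36 = 230;  a_37 = 728;  a_38 = 19;  a_39 = 451;  a_40 = 68
  a_41 = 137;  a_42 = 487;  a_43 = 320;  a_44 = 167;  a_45 = 718;  a_46 = 201
  a_47 = 916;  a_48 = 563;  a_49 = 107;  a_50 = 606;  a_51 = 763;  a_52 = 363
  a_53 = 254;  a_54 = 954;  a_55 = 532;  a_56 = 80;  a_57 = 246;  a_58 = 517
  a_59 = 899;  a_60 = 278;  a_61 = 910;  a_62 = 291;  a_63 = 119;  a_64 = 145
  a_65 = 257;  a_66 = 606;  a_67 = 943;  a_68 = 848;  a_69 = 478;  a_70 = 437
  a_71 = 48;  a_72 = 225;  a_73 = 158;  a_74 = 243;  a_75 = 58;  a_76 = 545
  a_77 = 178;  a_78 = 177;  a_79 = 34;  a_80 = 516;  a_81 = 250;  a_82 = 30
  a_83 = 432;  a_84 = 880;  a_85 = 106;  a_86 = 187;  a_87 = 602;  a_88 = 526
  a_89 = 213;  a_90 = 105;  a_91 = 550;  a_92 = 268;  a_93 = 853;  a_94 = 545
  a_95 = 853;  a_96 = 826;  a_97 = 441;  a_98 = 192;  a_99 = 55;  a_100 = 280
  a_101 = 411;  a_102 = 240;  a_103 = 71;  a_104 = 171;  a_105 = 727;  a_106 = 389
  a_107 = 307;  a_108 = 255;  a_109 = 242;  a_110 = 385;  a_111 = 688;  a_112 = 174
  a_113 = 120;  a_114 = 39;  a_115 = 766;  a_116 = 85;  a_117 = 653;  a_118 = 631
  a_119 = 682;  a_120 = 522;  a_121 = 614;  a_122 = 697;  a_123 = 228;  a_124 = 927
  a_125 = 462;  a_126 = 252;  a_127 = 207;  a_128 = 66;  a_129 = 736;  a_130 = 516
  a_131 = 215;  a_132 = 1005;  a_133 = 66;  a_134 = 843;  a_135 = 44;  a_136 = 216
  a_137 = 596;  a_138 = 7;  a_139 = 216;  a_140 = 796;  a_141 = 713;  a_142 = 186
  a_143 = 681;  a_144 = 229;  a_145 = 969;  a_146 = 893;  a_147 = 308;  a_148 = 68
  a_149 = 111;  a_150 = 928;  a_151 = 439;  a_152 = 165;  a_153 = 903;  a_154 = 784
  a_155 = 265;  a_156 = 248;  a_157 = 106;  a_158 = 936;  a_159 = 220;  a_160 = 397
  a_161 = 116;  a_162 = 753;  a_163 = 759;  a_164 = 671;  a_165 = 379;  a_166 = 196
  a_167 = 169;  a_168 = 235;  a_169 = 306;  a_170 = 724;  a_171 = 570;  a_172 = 260
  a_173 = 705;  a_174 = 513;  a_175 = 343;  a_176 = 624;  a_177 = 525;  a_178 = 527
  a_179 = 214;  a_180 = 506;  a_181 = 552;  a_182 = 61;  a_183 = 526;  a_184 = 934
  a_185 = 821;  a_186 = 443;  a_187 = 404;  a_188 = 171;  a_189 = 735;  a_190 = 264
  a_191 = 799;  a_192 = 739;  a_193 = 147;  a_194 = 682;  a_195 = 358;  a_196 = 963
  a_197 = 161;  a_198 = 316;  a_199 = 763;  a_200 = 719;  a_201 = 550;  a_202 = 730
  a_203 = 704;  a_204 = 250;  a_205 = 823;  a_206 = 202;  a_207 = 152;  a_208 = 788
  a_209 = 583;  a_210 = 371;  a_211 = 731;  a_212 = 583;  a_213 = 18;  a_214 = 528
  a_215 = 643;  a_216 = 298;  a_217 = 453;  a_218 = 1004;  a_219 = 941;  a_220 = 708
  a_221 = 401;  a_222 = 381;  a_223 = 572;  a_224 = 323;  a_225 = 802;  a_226 = 475
  a_227 = 549;  a_228 = 216;  a_229 = 512;  a_230 = 355;  a_231 = 871;  a_232 = 736
  a_233 = 820;  a_234 = 724;  a_235 = 204;  a_236 = 570;  a_237 = 1005;  a_238 = 259
  a_239 = 89;  a_240 = 520;  a_241 = 514;  a_242 = 31;  a_243 = 871;  a_244 = 157
  a_245 = 867;  a_246 = 420;  a_247 = 376;  a_248 = 815;  a_249 = 282;  a_250 = 314
  a_251 = 618;  a_252 = 860;  a_253 = 904;  a_254 = 782;  a_255 = 910;  a_256 = 953
  a_257 = 57;  a_258 = 228;  a_259 = 708;  a_260 = 597;  a_261 = 495;  a_262 = 406
  a_263 = 216;  a_264 = 99;  a_265 = 775;  a_266 = 170;  a_267 = 887;  a_268 = 969
a_269 = 486·969 + 316·887 + 650·170 + 280·775 + 153·99 = 117
a_270 = 486·117 + 316·969 + 650·887 + 280·170 + 153·775 = 936

936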